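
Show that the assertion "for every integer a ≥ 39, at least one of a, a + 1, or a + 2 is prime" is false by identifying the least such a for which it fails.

a = 44

a = 39: 41 is prime.
a = 40: 41 is prime.
a = 41: 41 is prime.
a = 42: 43 is prime.
a = 43: 43 is prime.
a = 44: 44 = 2 × 22; 45 = 3 × 15; 46 = 2 × 23 — all composite.
So a = 44 is the smallest counterexample.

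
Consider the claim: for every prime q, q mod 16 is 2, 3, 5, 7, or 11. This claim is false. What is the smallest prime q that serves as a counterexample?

q = 13

A counterexample is any prime q such that the claim fails; we check each in order.
For q = 2, 3, 5, 7, 11 the conclusion holds.
q = 13: 13 mod 16 = 13 — not in {2, 3, 5, 7, 11}.
Hence q = 13 is a counterexample.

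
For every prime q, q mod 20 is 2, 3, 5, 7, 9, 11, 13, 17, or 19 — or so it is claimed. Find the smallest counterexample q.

A counterexample is any prime q such that the claim fails; we check each in order.
For q = 2, 3, 5, 7, …, 29, 31, 37 the conclusion holds.
q = 41: 41 mod 20 = 1 — not in {2, 3, 5, 7, 9, 11, 13, 17, 19}.
So q = 41 is the smallest counterexample.

q = 41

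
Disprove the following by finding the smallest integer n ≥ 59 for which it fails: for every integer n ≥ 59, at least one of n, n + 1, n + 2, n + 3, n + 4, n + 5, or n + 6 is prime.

We need the least integer n ≥ 59 for which n, n + 1, n + 2, n + 3, n + 4, n + 5, n + 6 are all composite.
The first 31 eligible values, up to n = 89, all satisfy the conclusion.
n = 90: 90 = 2 × 45; 91 = 7 × 13; 92 = 2 × 46; 93 = 3 × 31; 94 = 2 × 47; 95 = 5 × 19; 96 = 2 × 48 — all composite.

n = 90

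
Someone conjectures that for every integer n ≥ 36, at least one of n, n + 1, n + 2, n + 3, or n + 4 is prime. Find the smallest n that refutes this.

n = 48

We need the least integer n ≥ 36 for which n, n + 1, n + 2, n + 3, n + 4 are all composite.
For n = 36, 37, 38, 39, …, 45, 46, 47 the conclusion holds.
n = 48: 48 = 2 × 24; 49 = 7 × 7; 50 = 2 × 25; 51 = 3 × 17; 52 = 2 × 26 — all composite.
Thus n = 48 disproves the claim, and no smaller n works.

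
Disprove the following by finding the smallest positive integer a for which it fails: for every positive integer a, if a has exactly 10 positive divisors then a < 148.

a = 162

A counterexample is any positive integer a such that a has exactly 10 positive divisors but the claim fails; we check each in order.
For a = 48, 80, 112 the conclusion holds.
a = 162: τ(162) = 10; 162 ≥ 148.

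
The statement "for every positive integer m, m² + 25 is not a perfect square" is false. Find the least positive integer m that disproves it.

A counterexample is any positive integer m such that m² + 25 is a perfect square; we check each in order.
The first 11 eligible values, up to m = 11, all satisfy the conclusion.
m = 12: 12² + 25 = 169 = 13², a perfect square.
So m = 12 is the smallest counterexample.

m = 12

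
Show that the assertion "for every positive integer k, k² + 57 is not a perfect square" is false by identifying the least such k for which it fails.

Check each positive integer k in order until k² + 57 is a perfect square.
k = 1: 1² + 57 = 58, not a perfect square.
k = 2: 2² + 57 = 61, not a perfect square.
k = 3: 3² + 57 = 66, not a perfect square.
k = 4: 4² + 57 = 73, not a perfect square.
k = 5: 5² + 57 = 82, not a perfect square.
k = 6: 6² + 57 = 93, not a perfect square.
k = 7: 7² + 57 = 106, not a perfect square.
k = 8: 8² + 57 = 121 = 11², a perfect square.
So k = 8 is the smallest counterexample.

k = 8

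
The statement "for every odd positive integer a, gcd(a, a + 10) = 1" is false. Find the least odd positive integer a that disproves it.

For a = 1, 3 the conclusion holds.
a = 5: gcd(5, 15) = 5.
So a = 5 is the smallest counterexample.

a = 5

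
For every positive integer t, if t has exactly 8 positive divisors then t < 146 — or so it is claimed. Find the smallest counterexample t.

t = 152

The first 20 eligible values, up to t = 138, all satisfy the conclusion.
t = 152: τ(152) = 8; 152 ≥ 146.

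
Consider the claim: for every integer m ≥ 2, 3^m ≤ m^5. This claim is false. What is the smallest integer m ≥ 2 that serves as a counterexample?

The first 9 eligible values, up to m = 10, all satisfy the conclusion.
m = 11: 3^m = 177147 and m^5 = 161051, so 177147 > 161051.
Hence m = 11 is a counterexample.

m = 11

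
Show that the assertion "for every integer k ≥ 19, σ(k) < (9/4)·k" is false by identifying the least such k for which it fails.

Check each integer k ≥ 19 in order until the claim fails.
k = 19: σ(19) = 20; 20 < 171/4.
k = 20: σ(20) = 42; 42 < 45.
k = 21: σ(21) = 32; 32 < 189/4.
k = 22: σ(22) = 36; 36 < 99/2.
k = 23: σ(23) = 24; 24 < 207/4.
k = 24: σ(24) = 60; 60 ≥ 54.
Hence k = 24 is a counterexample.

k = 24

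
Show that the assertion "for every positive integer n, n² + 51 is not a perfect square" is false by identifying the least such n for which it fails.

Check each positive integer n in order until n² + 51 is a perfect square.
n = 1: 1² + 51 = 52, not a perfect square.
n = 2: 2² + 51 = 55, not a perfect square.
n = 3: 3² + 51 = 60, not a perfect square.
n = 4: 4² + 51 = 67, not a perfect square.
n = 5: 5² + 51 = 76, not a perfect square.
n = 6: 6² + 51 = 87, not a perfect square.
n = 7: 7² + 51 = 100 = 10², a perfect square.
Hence n = 7 is a counterexample.

n = 7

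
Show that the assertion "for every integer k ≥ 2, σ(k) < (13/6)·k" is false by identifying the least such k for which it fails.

Check each integer k ≥ 2 in order until the claim fails.
For k = 2, 3, 4, 5, 6, 7, 8, 9, 10, 11 the conclusion holds.
k = 12: σ(12) = 28; 28 ≥ 26.
So k = 12 is the smallest counterexample.

k = 12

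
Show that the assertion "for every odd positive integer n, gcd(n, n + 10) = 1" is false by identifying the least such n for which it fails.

A counterexample is any odd positive integer n such that gcd(n, n + 10) > 1; we check each in order.
n = 1: gcd(1, 11) = 1.
n = 3: gcd(3, 13) = 1.
n = 5: gcd(5, 15) = 5.

n = 5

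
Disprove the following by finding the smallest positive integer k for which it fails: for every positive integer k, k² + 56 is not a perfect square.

For k = 1, 2, 3, 4 the conclusion holds.
k = 5: 5² + 56 = 81 = 9², a perfect square.

k = 5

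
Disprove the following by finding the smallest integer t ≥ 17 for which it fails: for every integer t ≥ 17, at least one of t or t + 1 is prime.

t = 17: 17 is prime.
t = 18: 19 is prime.
t = 19: 19 is prime.
t = 20: 20 = 2 × 10; 21 = 3 × 7 — both composite.
Thus t = 20 disproves the claim, and no smaller t works.

t = 20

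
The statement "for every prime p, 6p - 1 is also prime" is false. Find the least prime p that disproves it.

p = 11

A counterexample is any prime p such that 6p - 1 is not prime; we check each in order.
For p = 2, 3, 5, 7 the conclusion holds.
p = 11: 6p - 1 = 65 = 5 × 13, not prime.
Thus p = 11 disproves the claim, and no smaller p works.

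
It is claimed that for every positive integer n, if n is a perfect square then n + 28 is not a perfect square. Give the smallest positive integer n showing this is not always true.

n = 36

We need the least positive integer n for which n is a perfect square but n + 28 is a perfect square.
The first 5 eligible values, up to n = 25, all satisfy the conclusion.
n = 36: 36 = 6² and 36 + 28 = 64 = 8².
Thus n = 36 disproves the claim, and no smaller n works.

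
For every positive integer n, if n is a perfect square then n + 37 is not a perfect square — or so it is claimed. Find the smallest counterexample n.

A counterexample is any positive integer n such that n is a perfect square but n + 37 is a perfect square; we check each in order.
For n = 1, 4, 9, 16, …, 225, 256, 289 the conclusion holds.
n = 324: 324 = 18² and 324 + 37 = 361 = 19².
Hence n = 324 is a counterexample.

n = 324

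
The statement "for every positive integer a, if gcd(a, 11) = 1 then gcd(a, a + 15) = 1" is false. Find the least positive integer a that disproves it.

Check each positive integer a in order until gcd(a, 11) = 1 but gcd(a, a + 15) > 1.
a = 1: gcd(1, 16) = 1.
a = 2: gcd(2, 17) = 1.
a = 3: gcd(3, 18) = 3.

a = 3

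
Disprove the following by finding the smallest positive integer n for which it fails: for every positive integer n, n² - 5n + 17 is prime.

n = 13

We need the least positive integer n for which n² - 5n + 17 is not prime.
The first 12 eligible values, up to n = 12, all satisfy the conclusion.
n = 13: n² - 5n + 17 = 121 = 11 × 11, composite.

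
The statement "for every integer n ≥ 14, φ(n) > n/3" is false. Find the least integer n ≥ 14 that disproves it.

A counterexample is any integer n ≥ 14 such that the claim fails; we check each in order.
The first 4 eligible values, up to n = 17, all satisfy the conclusion.
n = 18: φ(18) = 6 and 18/3 = 6, so φ(18) ≤ 18/3.
Thus n = 18 disproves the claim, and no smaller n works.

n = 18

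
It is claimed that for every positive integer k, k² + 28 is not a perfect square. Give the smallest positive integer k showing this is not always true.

A counterexample is any positive integer k such that k² + 28 is a perfect square; we check each in order.
For k = 1, 2, 3, 4, 5 the conclusion holds.
k = 6: 6² + 28 = 64 = 8², a perfect square.
Hence k = 6 is a counterexample.

k = 6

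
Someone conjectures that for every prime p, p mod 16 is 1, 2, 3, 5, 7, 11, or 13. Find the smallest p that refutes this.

p = 31

For p = 2, 3, 5, 7, 11, 13, 17, 19, 23, 29 the conclusion holds.
p = 31: 31 mod 16 = 15 — not in {1, 2, 3, 5, 7, 11, 13}.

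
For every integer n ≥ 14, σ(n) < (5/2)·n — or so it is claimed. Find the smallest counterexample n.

We need the least integer n ≥ 14 for which the claim fails.
The first 10 eligible values, up to n = 23, all satisfy the conclusion.
n = 24: σ(24) = 60; 60 ≥ 60.

n = 24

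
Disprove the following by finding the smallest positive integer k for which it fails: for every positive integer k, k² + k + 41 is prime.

A counterexample is any positive integer k such that k² + k + 41 is not prime; we check each in order.
For k = 1, 2, 3, 4, …, 37, 38, 39 the conclusion holds.
k = 40: k² + k + 41 = 1681 = 41 × 41, composite.

k = 40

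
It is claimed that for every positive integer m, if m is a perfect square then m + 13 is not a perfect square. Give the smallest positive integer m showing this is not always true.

m = 36

Check each positive integer m in order until m is a perfect square but m + 13 is a perfect square.
For m = 1, 4, 9, 16, 25 the conclusion holds.
m = 36: 36 = 6² and 36 + 13 = 49 = 7².
So m = 36 is the smallest counterexample.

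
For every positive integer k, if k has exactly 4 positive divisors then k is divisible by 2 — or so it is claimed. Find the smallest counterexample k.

k = 15

The first 4 eligible values, up to k = 14, all satisfy the conclusion.
k = 15: τ(15) = 4; 15 mod 2 = 1.
Hence k = 15 is a counterexample.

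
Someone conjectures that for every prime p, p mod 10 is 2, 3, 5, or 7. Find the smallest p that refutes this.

p = 11

The first 4 eligible values, up to p = 7, all satisfy the conclusion.
p = 11: 11 mod 10 = 1 — not in {2, 3, 5, 7}.
Thus p = 11 disproves the claim, and no smaller p works.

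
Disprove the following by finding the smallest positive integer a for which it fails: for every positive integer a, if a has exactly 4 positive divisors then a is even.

a = 15

A counterexample is any positive integer a such that a has exactly 4 positive divisors but a is odd; we check each in order.
a = 6: divisors of 6: 1, 2, 3, 6; 6 is even.
a = 8: divisors of 8: 1, 2, 4, 8; 8 is even.
a = 10: divisors of 10: 1, 2, 5, 10; 10 is even.
a = 14: divisors of 14: 1, 2, 7, 14; 14 is even.
a = 15: divisors of 15: 1, 3, 5, 15; 15 is odd.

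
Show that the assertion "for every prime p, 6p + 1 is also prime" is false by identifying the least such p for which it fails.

p = 19

For p = 2, 3, 5, 7, 11, 13, 17 the conclusion holds.
p = 19: 6p + 1 = 115 = 5 × 23, not prime.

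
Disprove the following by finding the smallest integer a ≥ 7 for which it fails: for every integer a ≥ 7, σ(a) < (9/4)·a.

a = 12

Check each integer a ≥ 7 in order until the claim fails.
a = 7: σ(7) = 8; 8 < 63/4.
a = 8: σ(8) = 15; 15 < 18.
a = 9: σ(9) = 13; 13 < 81/4.
a = 10: σ(10) = 18; 18 < 45/2.
a = 11: σ(11) = 12; 12 < 99/4.
a = 12: σ(12) = 28; 28 ≥ 27.
Thus a = 12 disproves the claim, and no smaller a works.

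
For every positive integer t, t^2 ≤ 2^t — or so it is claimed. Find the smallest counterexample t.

t = 3

We need the least positive integer t for which t^2 > 2^t.
t = 1: t^2 = 1 and 2^t = 2, so 1 ≤ 2.
t = 2: t^2 = 4 and 2^t = 4, so 4 ≤ 4.
t = 3: t^2 = 9 and 2^t = 8, so 9 > 8.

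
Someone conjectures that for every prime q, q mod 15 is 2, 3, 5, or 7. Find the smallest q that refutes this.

We need the least prime q for which the claim fails.
The first 4 eligible values, up to q = 7, all satisfy the conclusion.
q = 11: 11 mod 15 = 11 — not in {2, 3, 5, 7}.

q = 11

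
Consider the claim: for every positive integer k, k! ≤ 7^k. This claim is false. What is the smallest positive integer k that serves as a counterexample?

A counterexample is any positive integer k such that k! > 7^k; we check each in order.
For k = 1, 2, 3, 4, …, 14, 15, 16 the conclusion holds.
k = 17: k! = 355687428096000 and 7^k = 232630513987207, so 355687428096000 > 232630513987207.

k = 17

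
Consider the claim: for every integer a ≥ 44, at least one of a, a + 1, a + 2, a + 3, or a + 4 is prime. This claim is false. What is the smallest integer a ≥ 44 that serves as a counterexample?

a = 48

The first 4 eligible values, up to a = 47, all satisfy the conclusion.
a = 48: 48 = 2 × 24; 49 = 7 × 7; 50 = 2 × 25; 51 = 3 × 17; 52 = 2 × 26 — all composite.
Thus a = 48 disproves the claim, and no smaller a works.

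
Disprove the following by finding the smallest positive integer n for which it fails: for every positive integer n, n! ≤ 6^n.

n = 14

We need the least positive integer n for which n! > 6^n.
For n = 1, 2, 3, 4, …, 11, 12, 13 the conclusion holds.
n = 14: n! = 87178291200 and 6^n = 78364164096, so 87178291200 > 78364164096.
Thus n = 14 disproves the claim, and no smaller n works.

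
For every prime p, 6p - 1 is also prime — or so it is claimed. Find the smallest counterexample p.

Check each prime p in order until 6p - 1 is not prime.
The first 4 eligible values, up to p = 7, all satisfy the conclusion.
p = 11: 6p - 1 = 65 = 5 × 13, not prime.

p = 11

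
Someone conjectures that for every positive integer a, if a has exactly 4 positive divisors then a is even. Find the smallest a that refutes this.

The first 4 eligible values, up to a = 14, all satisfy the conclusion.
a = 15: divisors of 15: 1, 3, 5, 15; 15 is odd.
Hence a = 15 is a counterexample.

a = 15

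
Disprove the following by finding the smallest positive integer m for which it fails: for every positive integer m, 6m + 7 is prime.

m = 3

A counterexample is any positive integer m such that 6m + 7 is not prime; we check each in order.
For m = 1, 2 the conclusion holds.
m = 3: 6m + 7 = 25 = 5 × 5, composite.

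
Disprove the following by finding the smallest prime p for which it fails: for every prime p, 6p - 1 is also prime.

Check each prime p in order until 6p - 1 is not prime.
For p = 2, 3, 5, 7 the conclusion holds.
p = 11: 6p - 1 = 65 = 5 × 13, not prime.
Thus p = 11 disproves the claim, and no smaller p works.

p = 11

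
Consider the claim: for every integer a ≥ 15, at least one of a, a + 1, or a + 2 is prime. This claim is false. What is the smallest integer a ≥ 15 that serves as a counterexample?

We need the least integer a ≥ 15 for which a, a + 1, a + 2 are all composite.
a = 15: 17 is prime.
a = 16: 17 is prime.
a = 17: 17 is prime.
a = 18: 19 is prime.
a = 19: 19 is prime.
a = 20: 20 = 2 × 10; 21 = 3 × 7; 22 = 2 × 11 — all composite.
Thus a = 20 disproves the claim, and no smaller a works.

a = 20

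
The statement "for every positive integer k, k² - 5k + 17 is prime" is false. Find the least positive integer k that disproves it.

For k = 1, 2, 3, 4, …, 10, 11, 12 the conclusion holds.
k = 13: k² - 5k + 17 = 121 = 11 × 11, composite.
Thus k = 13 disproves the claim, and no smaller k works.

k = 13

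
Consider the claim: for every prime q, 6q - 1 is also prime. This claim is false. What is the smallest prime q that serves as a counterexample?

q = 11

We need the least prime q for which 6q - 1 is not prime.
For q = 2, 3, 5, 7 the conclusion holds.
q = 11: 6q - 1 = 65 = 5 × 13, not prime.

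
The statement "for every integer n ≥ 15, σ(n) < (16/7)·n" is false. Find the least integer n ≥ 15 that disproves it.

n = 24

We need the least integer n ≥ 15 for which the claim fails.
For n = 15, 16, 17, 18, 19, 20, 21, 22, 23 the conclusion holds.
n = 24: σ(24) = 60; 60 ≥ 384/7.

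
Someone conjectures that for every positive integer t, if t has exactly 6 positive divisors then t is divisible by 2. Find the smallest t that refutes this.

t = 45

A counterexample is any positive integer t such that t has exactly 6 positive divisors but t is not divisible by 2; we check each in order.
The first 6 eligible values, up to t = 44, all satisfy the conclusion.
t = 45: τ(45) = 6; 45 mod 2 = 1.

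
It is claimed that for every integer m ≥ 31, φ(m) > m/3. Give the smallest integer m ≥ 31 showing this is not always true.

m = 36

m = 31: φ(31) = 30 and 31/3 = 31/3, so φ(31) > 31/3.
m = 32: φ(32) = 16 and 32/3 = 32/3, so φ(32) > 32/3.
m = 33: φ(33) = 20 and 33/3 = 11, so φ(33) > 33/3.
m = 34: φ(34) = 16 and 34/3 = 34/3, so φ(34) > 34/3.
m = 35: φ(35) = 24 and 35/3 = 35/3, so φ(35) > 35/3.
m = 36: φ(36) = 12 and 36/3 = 12, so φ(36) ≤ 36/3.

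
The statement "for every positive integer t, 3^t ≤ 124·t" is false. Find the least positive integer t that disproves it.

t = 7

Check each positive integer t in order until 3^t > 124·t.
For t = 1, 2, 3, 4, 5, 6 the conclusion holds.
t = 7: 3^t = 2187 and 124·t = 868, so 2187 > 868.
So t = 7 is the smallest counterexample.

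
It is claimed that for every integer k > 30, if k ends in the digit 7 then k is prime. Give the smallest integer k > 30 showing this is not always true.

k = 37: 37 ends in 7 and is prime.
k = 47: 47 ends in 7 and is prime.
k = 57: 57 ends in 7; 57 = 3 × 19, composite.

k = 57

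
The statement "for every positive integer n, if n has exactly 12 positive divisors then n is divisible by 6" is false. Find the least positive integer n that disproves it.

n = 140

Check each positive integer n in order until n has exactly 12 positive divisors but n is not divisible by 6.
The first 8 eligible values, up to n = 132, all satisfy the conclusion.
n = 140: τ(140) = 12; 140 mod 6 = 2.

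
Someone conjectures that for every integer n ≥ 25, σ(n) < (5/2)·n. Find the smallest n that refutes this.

n = 36

A counterexample is any integer n ≥ 25 such that the claim fails; we check each in order.
For n = 25, 26, 27, 28, …, 33, 34, 35 the conclusion holds.
n = 36: σ(36) = 91; 91 ≥ 90.
Thus n = 36 disproves the claim, and no smaller n works.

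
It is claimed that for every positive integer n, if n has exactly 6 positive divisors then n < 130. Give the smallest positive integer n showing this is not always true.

Check each positive integer n in order until n has exactly 6 positive divisors but the claim fails.
For n = 12, 18, 20, 28, …, 116, 117, 124 the conclusion holds.
n = 147: τ(147) = 6; 147 ≥ 130.

n = 147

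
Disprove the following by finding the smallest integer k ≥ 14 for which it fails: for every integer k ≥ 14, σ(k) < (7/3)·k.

For k = 14, 15, 16, 17, 18, 19, 20, 21, 22, 23 the conclusion holds.
k = 24: σ(24) = 60; 60 ≥ 56.
Hence k = 24 is a counterexample.

k = 24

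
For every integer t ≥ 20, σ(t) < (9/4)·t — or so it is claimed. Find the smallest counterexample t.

A counterexample is any integer t ≥ 20 such that the claim fails; we check each in order.
For t = 20, 21, 22, 23 the conclusion holds.
t = 24: σ(24) = 60; 60 ≥ 54.

t = 24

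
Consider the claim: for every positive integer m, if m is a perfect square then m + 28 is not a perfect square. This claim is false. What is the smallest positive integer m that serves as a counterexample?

m = 36

Check each positive integer m in order until m is a perfect square but m + 28 is a perfect square.
The first 5 eligible values, up to m = 25, all satisfy the conclusion.
m = 36: 36 = 6² and 36 + 28 = 64 = 8².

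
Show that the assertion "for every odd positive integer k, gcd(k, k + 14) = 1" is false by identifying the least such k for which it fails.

k = 7

For k = 1, 3, 5 the conclusion holds.
k = 7: gcd(7, 21) = 7.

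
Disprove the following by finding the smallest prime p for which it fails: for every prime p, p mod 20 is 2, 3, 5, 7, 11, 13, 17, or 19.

A counterexample is any prime p such that the claim fails; we check each in order.
For p = 2, 3, 5, 7, 11, 13, 17, 19, 23 the conclusion holds.
p = 29: 29 mod 20 = 9 — not in {2, 3, 5, 7, 11, 13, 17, 19}.
Thus p = 29 disproves the claim, and no smaller p works.

p = 29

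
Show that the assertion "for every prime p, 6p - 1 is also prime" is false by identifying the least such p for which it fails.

p = 11

Check each prime p in order until 6p - 1 is not prime.
The first 4 eligible values, up to p = 7, all satisfy the conclusion.
p = 11: 6p - 1 = 65 = 5 × 13, not prime.
Hence p = 11 is a counterexample.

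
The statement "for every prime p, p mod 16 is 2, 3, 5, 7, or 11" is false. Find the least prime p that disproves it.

A counterexample is any prime p such that the claim fails; we check each in order.
p = 2: 2 mod 16 = 2.
p = 3: 3 mod 16 = 3.
p = 5: 5 mod 16 = 5.
p = 7: 7 mod 16 = 7.
p = 11: 11 mod 16 = 11.
p = 13: 13 mod 16 = 13 — not in {2, 3, 5, 7, 11}.

p = 13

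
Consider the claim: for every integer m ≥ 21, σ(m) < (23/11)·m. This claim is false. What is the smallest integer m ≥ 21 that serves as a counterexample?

A counterexample is any integer m ≥ 21 such that the claim fails; we check each in order.
For m = 21, 22, 23 the conclusion holds.
m = 24: σ(24) = 60; 60 ≥ 552/11.
Thus m = 24 disproves the claim, and no smaller m works.

m = 24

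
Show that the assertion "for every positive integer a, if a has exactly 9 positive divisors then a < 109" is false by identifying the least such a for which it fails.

A counterexample is any positive integer a such that a has exactly 9 positive divisors but the claim fails; we check each in order.
For a = 36, 100 the conclusion holds.
a = 196: τ(196) = 9; 196 ≥ 109.

a = 196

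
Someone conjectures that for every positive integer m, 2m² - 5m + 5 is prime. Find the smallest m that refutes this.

Check each positive integer m in order until 2m² - 5m + 5 is not prime.
m = 1: 2m² - 5m + 5 = 2, prime.
m = 2: 2m² - 5m + 5 = 3, prime.
m = 3: 2m² - 5m + 5 = 8 = 2 × 4, composite.
So m = 3 is the smallest counterexample.

m = 3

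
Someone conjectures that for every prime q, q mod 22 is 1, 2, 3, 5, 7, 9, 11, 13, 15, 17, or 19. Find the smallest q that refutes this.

q = 43

Check each prime q in order until the claim fails.
For q = 2, 3, 5, 7, …, 31, 37, 41 the conclusion holds.
q = 43: 43 mod 22 = 21 — not in {1, 2, 3, 5, 7, 9, 11, 13, 15, 17, 19}.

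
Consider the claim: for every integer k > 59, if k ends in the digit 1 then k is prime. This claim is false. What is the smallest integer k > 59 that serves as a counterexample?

k = 81

k = 61: 61 ends in 1 and is prime.
k = 71: 71 ends in 1 and is prime.
k = 81: 81 ends in 1; 81 = 3 × 27, composite.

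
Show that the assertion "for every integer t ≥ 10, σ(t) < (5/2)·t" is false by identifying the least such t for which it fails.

A counterexample is any integer t ≥ 10 such that the claim fails; we check each in order.
The first 14 eligible values, up to t = 23, all satisfy the conclusion.
t = 24: σ(24) = 60; 60 ≥ 60.
So t = 24 is the smallest counterexample.

t = 24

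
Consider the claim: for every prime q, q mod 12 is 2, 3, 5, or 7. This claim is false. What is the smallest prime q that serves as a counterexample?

q = 11

For q = 2, 3, 5, 7 the conclusion holds.
q = 11: 11 mod 12 = 11 — not in {2, 3, 5, 7}.
Thus q = 11 disproves the claim, and no smaller q works.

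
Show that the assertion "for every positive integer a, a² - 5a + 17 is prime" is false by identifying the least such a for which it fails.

a = 13

We need the least positive integer a for which a² - 5a + 17 is not prime.
The first 12 eligible values, up to a = 12, all satisfy the conclusion.
a = 13: a² - 5a + 17 = 121 = 11 × 11, composite.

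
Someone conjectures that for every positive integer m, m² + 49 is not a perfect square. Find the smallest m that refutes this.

The first 23 eligible values, up to m = 23, all satisfy the conclusion.
m = 24: 24² + 49 = 625 = 25², a perfect square.

m = 24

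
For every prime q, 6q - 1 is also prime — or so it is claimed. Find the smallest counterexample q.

q = 11

A counterexample is any prime q such that 6q - 1 is not prime; we check each in order.
For q = 2, 3, 5, 7 the conclusion holds.
q = 11: 6q - 1 = 65 = 5 × 13, not prime.
So q = 11 is the smallest counterexample.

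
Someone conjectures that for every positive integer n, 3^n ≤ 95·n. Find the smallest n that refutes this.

n = 6

The first 5 eligible values, up to n = 5, all satisfy the conclusion.
n = 6: 3^n = 729 and 95·n = 570, so 729 > 570.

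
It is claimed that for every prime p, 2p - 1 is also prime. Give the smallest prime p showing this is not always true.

p = 5

For p = 2, 3 the conclusion holds.
p = 5: 2p - 1 = 9 = 3 × 3, not prime.
So p = 5 is the smallest counterexample.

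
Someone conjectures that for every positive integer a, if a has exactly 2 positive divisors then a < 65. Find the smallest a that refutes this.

We need the least positive integer a for which a has exactly 2 positive divisors but the claim fails.
For a = 2, 3, 5, 7, …, 53, 59, 61 the conclusion holds.
a = 67: τ(67) = 2; 67 ≥ 65.

a = 67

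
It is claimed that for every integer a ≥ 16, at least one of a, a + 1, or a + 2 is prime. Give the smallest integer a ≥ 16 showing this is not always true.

We need the least integer a ≥ 16 for which a, a + 1, a + 2 are all composite.
The first 4 eligible values, up to a = 19, all satisfy the conclusion.
a = 20: 20 = 2 × 10; 21 = 3 × 7; 22 = 2 × 11 — all composite.
Thus a = 20 disproves the claim, and no smaller a works.

a = 20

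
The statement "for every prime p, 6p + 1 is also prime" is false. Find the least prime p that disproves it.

p = 19

For p = 2, 3, 5, 7, 11, 13, 17 the conclusion holds.
p = 19: 6p + 1 = 115 = 5 × 23, not prime.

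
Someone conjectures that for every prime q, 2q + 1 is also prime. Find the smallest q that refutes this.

We need the least prime q for which 2q + 1 is not prime.
For q = 2, 3, 5 the conclusion holds.
q = 7: 2q + 1 = 15 = 3 × 5, not prime.
So q = 7 is the smallest counterexample.

q = 7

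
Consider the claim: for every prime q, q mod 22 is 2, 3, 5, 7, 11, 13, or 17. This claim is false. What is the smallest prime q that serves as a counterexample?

Check each prime q in order until the claim fails.
The first 7 eligible values, up to q = 17, all satisfy the conclusion.
q = 19: 19 mod 22 = 19 — not in {2, 3, 5, 7, 11, 13, 17}.

q = 19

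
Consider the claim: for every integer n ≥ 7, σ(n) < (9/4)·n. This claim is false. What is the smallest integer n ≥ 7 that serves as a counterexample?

n = 12

A counterexample is any integer n ≥ 7 such that the claim fails; we check each in order.
The first 5 eligible values, up to n = 11, all satisfy the conclusion.
n = 12: σ(12) = 28; 28 ≥ 27.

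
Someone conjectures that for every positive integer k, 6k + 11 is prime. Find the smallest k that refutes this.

For k = 1, 2, 3 the conclusion holds.
k = 4: 6k + 11 = 35 = 5 × 7, composite.

k = 4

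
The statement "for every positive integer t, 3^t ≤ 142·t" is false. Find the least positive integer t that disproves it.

t = 7

We need the least positive integer t for which 3^t > 142·t.
t = 1: 3^t = 3 and 142·t = 142, so 3 ≤ 142.
t = 2: 3^t = 9 and 142·t = 284, so 9 ≤ 284.
t = 3: 3^t = 27 and 142·t = 426, so 27 ≤ 426.
t = 4: 3^t = 81 and 142·t = 568, so 81 ≤ 568.
t = 5: 3^t = 243 and 142·t = 710, so 243 ≤ 710.
t = 6: 3^t = 729 and 142·t = 852, so 729 ≤ 852.
t = 7: 3^t = 2187 and 142·t = 994, so 2187 > 994.
Thus t = 7 disproves the claim, and no smaller t works.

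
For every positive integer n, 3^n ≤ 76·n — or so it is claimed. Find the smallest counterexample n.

We need the least positive integer n for which 3^n > 76·n.
The first 5 eligible values, up to n = 5, all satisfy the conclusion.
n = 6: 3^n = 729 and 76·n = 456, so 729 > 456.

n = 6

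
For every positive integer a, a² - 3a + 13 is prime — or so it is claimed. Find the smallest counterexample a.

A counterexample is any positive integer a such that a² - 3a + 13 is not prime; we check each in order.
The first 11 eligible values, up to a = 11, all satisfy the conclusion.
a = 12: a² - 3a + 13 = 121 = 11 × 11, composite.
Thus a = 12 disproves the claim, and no smaller a works.

a = 12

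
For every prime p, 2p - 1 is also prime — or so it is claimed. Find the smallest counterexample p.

p = 5

We need the least prime p for which 2p - 1 is not prime.
p = 2: 2p - 1 = 3, prime.
p = 3: 2p - 1 = 5, prime.
p = 5: 2p - 1 = 9 = 3 × 3, not prime.
Thus p = 5 disproves the claim, and no smaller p works.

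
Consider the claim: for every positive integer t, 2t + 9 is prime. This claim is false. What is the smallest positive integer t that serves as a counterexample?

t = 3

We need the least positive integer t for which 2t + 9 is not prime.
t = 1: 2t + 9 = 11, prime.
t = 2: 2t + 9 = 13, prime.
t = 3: 2t + 9 = 15 = 3 × 5, composite.
Hence t = 3 is a counterexample.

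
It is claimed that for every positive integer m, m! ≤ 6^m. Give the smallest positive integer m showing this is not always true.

We need the least positive integer m for which m! > 6^m.
The first 13 eligible values, up to m = 13, all satisfy the conclusion.
m = 14: m! = 87178291200 and 6^m = 78364164096, so 87178291200 > 78364164096.
Hence m = 14 is a counterexample.

m = 14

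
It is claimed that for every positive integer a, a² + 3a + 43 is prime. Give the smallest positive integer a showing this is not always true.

a = 39

For a = 1, 2, 3, 4, …, 36, 37, 38 the conclusion holds.
a = 39: a² + 3a + 43 = 1681 = 41 × 41, composite.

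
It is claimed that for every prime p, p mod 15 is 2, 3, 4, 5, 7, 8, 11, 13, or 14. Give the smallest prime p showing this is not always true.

The first 10 eligible values, up to p = 29, all satisfy the conclusion.
p = 31: 31 mod 15 = 1 — not in {2, 3, 4, 5, 7, 8, 11, 13, 14}.

p = 31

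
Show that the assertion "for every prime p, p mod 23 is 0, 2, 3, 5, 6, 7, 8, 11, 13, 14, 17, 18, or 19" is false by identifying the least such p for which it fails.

Check each prime p in order until the claim fails.
For p = 2, 3, 5, 7, …, 31, 37, 41 the conclusion holds.
p = 43: 43 mod 23 = 20 — not in {0, 2, 3, 5, 6, 7, 8, 11, 13, 14, 17, 18, 19}.

p = 43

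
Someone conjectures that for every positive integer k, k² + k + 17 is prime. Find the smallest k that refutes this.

Check each positive integer k in order until k² + k + 17 is not prime.
For k = 1, 2, 3, 4, …, 13, 14, 15 the conclusion holds.
k = 16: k² + k + 17 = 289 = 17 × 17, composite.
Thus k = 16 disproves the claim, and no smaller k works.

k = 16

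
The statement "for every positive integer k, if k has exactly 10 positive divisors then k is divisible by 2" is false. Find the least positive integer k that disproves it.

k = 405

Check each positive integer k in order until k has exactly 10 positive divisors but k is not divisible by 2.
For k = 48, 80, 112, 162, 176, 208, 272, 304, 368 the conclusion holds.
k = 405: τ(405) = 10; 405 mod 2 = 1.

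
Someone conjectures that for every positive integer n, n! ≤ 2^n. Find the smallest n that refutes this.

n = 4

We need the least positive integer n for which n! > 2^n.
For n = 1, 2, 3 the conclusion holds.
n = 4: n! = 24 and 2^n = 16, so 24 > 16.
Thus n = 4 disproves the claim, and no smaller n works.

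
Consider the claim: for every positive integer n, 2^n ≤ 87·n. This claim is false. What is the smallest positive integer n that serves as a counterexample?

n = 10

For n = 1, 2, 3, 4, 5, 6, 7, 8, 9 the conclusion holds.
n = 10: 2^n = 1024 and 87·n = 870, so 1024 > 870.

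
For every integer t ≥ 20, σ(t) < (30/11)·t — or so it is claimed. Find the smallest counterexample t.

We need the least integer t ≥ 20 for which the claim fails.
For t = 20, 21, 22, 23, …, 57, 58, 59 the conclusion holds.
t = 60: σ(60) = 168; 168 ≥ 1800/11.
Thus t = 60 disproves the claim, and no smaller t works.

t = 60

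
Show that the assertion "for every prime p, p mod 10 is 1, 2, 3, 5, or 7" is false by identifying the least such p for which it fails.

A counterexample is any prime p such that the claim fails; we check each in order.
The first 7 eligible values, up to p = 17, all satisfy the conclusion.
p = 19: 19 mod 10 = 9 — not in {1, 2, 3, 5, 7}.

p = 19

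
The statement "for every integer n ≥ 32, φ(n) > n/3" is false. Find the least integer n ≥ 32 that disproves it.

n = 36

n = 32: φ(32) = 16 and 32/3 = 32/3, so φ(32) > 32/3.
n = 33: φ(33) = 20 and 33/3 = 11, so φ(33) > 33/3.
n = 34: φ(34) = 16 and 34/3 = 34/3, so φ(34) > 34/3.
n = 35: φ(35) = 24 and 35/3 = 35/3, so φ(35) > 35/3.
n = 36: φ(36) = 12 and 36/3 = 12, so φ(36) ≤ 36/3.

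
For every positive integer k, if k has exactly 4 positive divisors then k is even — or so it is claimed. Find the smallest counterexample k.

We need the least positive integer k for which k has exactly 4 positive divisors but k is odd.
The first 4 eligible values, up to k = 14, all satisfy the conclusion.
k = 15: divisors of 15: 1, 3, 5, 15; 15 is odd.

k = 15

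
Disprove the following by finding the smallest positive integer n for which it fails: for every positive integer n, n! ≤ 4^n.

n = 9

Check each positive integer n in order until n! > 4^n.
For n = 1, 2, 3, 4, 5, 6, 7, 8 the conclusion holds.
n = 9: n! = 362880 and 4^n = 262144, so 362880 > 262144.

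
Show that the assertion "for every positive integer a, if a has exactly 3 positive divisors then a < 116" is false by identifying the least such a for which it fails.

We need the least positive integer a for which a has exactly 3 positive divisors but the claim fails.
a = 4: τ(4) = 3; 4 < 116.
a = 9: τ(9) = 3; 9 < 116.
a = 25: τ(25) = 3; 25 < 116.
a = 49: τ(49) = 3; 49 < 116.
a = 121: τ(121) = 3; 121 ≥ 116.

a = 121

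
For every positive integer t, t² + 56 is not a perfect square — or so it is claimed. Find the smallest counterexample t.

t = 5

We need the least positive integer t for which t² + 56 is a perfect square.
For t = 1, 2, 3, 4 the conclusion holds.
t = 5: 5² + 56 = 81 = 9², a perfect square.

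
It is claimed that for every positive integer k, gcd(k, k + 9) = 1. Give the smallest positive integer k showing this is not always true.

k = 3

We need the least positive integer k for which gcd(k, k + 9) > 1.
k = 1: gcd(1, 10) = 1.
k = 2: gcd(2, 11) = 1.
k = 3: gcd(3, 12) = 3.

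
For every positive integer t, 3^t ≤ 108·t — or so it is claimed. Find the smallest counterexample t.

The first 5 eligible values, up to t = 5, all satisfy the conclusion.
t = 6: 3^t = 729 and 108·t = 648, so 729 > 648.
So t = 6 is the smallest counterexample.

t = 6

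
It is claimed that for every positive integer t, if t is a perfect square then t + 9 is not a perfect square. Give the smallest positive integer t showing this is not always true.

t = 16

A counterexample is any positive integer t such that t is a perfect square but t + 9 is a perfect square; we check each in order.
t = 1: 1 + 9 = 10, not a perfect square.
t = 4: 4 + 9 = 13, not a perfect square.
t = 9: 9 + 9 = 18, not a perfect square.
t = 16: 16 = 4² and 16 + 9 = 25 = 5².
Hence t = 16 is a counterexample.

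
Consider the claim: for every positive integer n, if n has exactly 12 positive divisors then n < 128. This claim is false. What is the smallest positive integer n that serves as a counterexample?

n = 132

Check each positive integer n in order until n has exactly 12 positive divisors but the claim fails.
The first 7 eligible values, up to n = 126, all satisfy the conclusion.
n = 132: τ(132) = 12; 132 ≥ 128.
Thus n = 132 disproves the claim, and no smaller n works.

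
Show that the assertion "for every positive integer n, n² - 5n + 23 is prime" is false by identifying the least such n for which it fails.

For n = 1, 2, 3, 4, …, 16, 17, 18 the conclusion holds.
n = 19: n² - 5n + 23 = 289 = 17 × 17, composite.
So n = 19 is the smallest counterexample.

n = 19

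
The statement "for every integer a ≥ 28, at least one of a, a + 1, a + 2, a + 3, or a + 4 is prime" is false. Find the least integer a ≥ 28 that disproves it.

For a = 28, 29, 30, 31 the conclusion holds.
a = 32: 32 = 2 × 16; 33 = 3 × 11; 34 = 2 × 17; 35 = 5 × 7; 36 = 2 × 18 — all composite.
Hence a = 32 is a counterexample.

a = 32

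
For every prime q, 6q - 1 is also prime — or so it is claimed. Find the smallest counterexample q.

q = 11

A counterexample is any prime q such that 6q - 1 is not prime; we check each in order.
q = 2: 6q - 1 = 11, prime.
q = 3: 6q - 1 = 17, prime.
q = 5: 6q - 1 = 29, prime.
q = 7: 6q - 1 = 41, prime.
q = 11: 6q - 1 = 65 = 5 × 13, not prime.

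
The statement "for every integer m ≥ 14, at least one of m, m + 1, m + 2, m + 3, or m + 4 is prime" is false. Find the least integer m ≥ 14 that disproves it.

m = 24

A counterexample is any integer m ≥ 14 such that m, m + 1, m + 2, m + 3, m + 4 are all composite; we check each in order.
For m = 14, 15, 16, 17, 18, 19, 20, 21, 22, 23 the conclusion holds.
m = 24: 24 = 2 × 12; 25 = 5 × 5; 26 = 2 × 13; 27 = 3 × 9; 28 = 2 × 14 — all composite.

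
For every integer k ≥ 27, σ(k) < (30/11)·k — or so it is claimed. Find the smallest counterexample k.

Check each integer k ≥ 27 in order until the claim fails.
For k = 27, 28, 29, 30, …, 57, 58, 59 the conclusion holds.
k = 60: σ(60) = 168; 168 ≥ 1800/11.
Hence k = 60 is a counterexample.

k = 60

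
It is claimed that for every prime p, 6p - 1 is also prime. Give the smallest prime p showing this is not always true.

Check each prime p in order until 6p - 1 is not prime.
The first 4 eligible values, up to p = 7, all satisfy the conclusion.
p = 11: 6p - 1 = 65 = 5 × 13, not prime.
Hence p = 11 is a counterexample.

p = 11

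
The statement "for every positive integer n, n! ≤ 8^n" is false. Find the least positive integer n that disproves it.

Check each positive integer n in order until n! > 8^n.
For n = 1, 2, 3, 4, …, 17, 18, 19 the conclusion holds.
n = 20: n! = 2432902008176640000 and 8^n = 1152921504606846976, so 2432902008176640000 > 1152921504606846976.
Thus n = 20 disproves the claim, and no smaller n works.

n = 20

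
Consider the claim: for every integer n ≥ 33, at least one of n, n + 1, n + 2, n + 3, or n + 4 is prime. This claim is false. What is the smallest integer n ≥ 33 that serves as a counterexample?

A counterexample is any integer n ≥ 33 such that n, n + 1, n + 2, n + 3, n + 4 are all composite; we check each in order.
The first 15 eligible values, up to n = 47, all satisfy the conclusion.
n = 48: 48 = 2 × 24; 49 = 7 × 7; 50 = 2 × 25; 51 = 3 × 17; 52 = 2 × 26 — all composite.

n = 48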